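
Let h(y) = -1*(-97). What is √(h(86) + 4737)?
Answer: √4834 ≈ 69.527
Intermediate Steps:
h(y) = 97
√(h(86) + 4737) = √(97 + 4737) = √4834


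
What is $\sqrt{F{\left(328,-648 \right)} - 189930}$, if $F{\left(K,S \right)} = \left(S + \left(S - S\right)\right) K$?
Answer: $i \sqrt{402474} \approx 634.41 i$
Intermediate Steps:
$F{\left(K,S \right)} = K S$ ($F{\left(K,S \right)} = \left(S + 0\right) K = S K = K S$)
$\sqrt{F{\left(328,-648 \right)} - 189930} = \sqrt{328 \left(-648\right) - 189930} = \sqrt{-212544 - 189930} = \sqrt{-402474} = i \sqrt{402474}$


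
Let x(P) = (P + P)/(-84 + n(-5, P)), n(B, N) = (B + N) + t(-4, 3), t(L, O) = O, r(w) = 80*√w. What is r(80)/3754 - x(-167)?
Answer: -334/253 + 160*√5/1877 ≈ -1.1296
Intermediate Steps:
n(B, N) = 3 + B + N (n(B, N) = (B + N) + 3 = 3 + B + N)
x(P) = 2*P/(-86 + P) (x(P) = (P + P)/(-84 + (3 - 5 + P)) = (2*P)/(-84 + (-2 + P)) = (2*P)/(-86 + P) = 2*P/(-86 + P))
r(80)/3754 - x(-167) = (80*√80)/3754 - 2*(-167)/(-86 - 167) = (80*(4*√5))*(1/3754) - 2*(-167)/(-253) = (320*√5)*(1/3754) - 2*(-167)*(-1)/253 = 160*√5/1877 - 1*334/253 = 160*√5/1877 - 334/253 = -334/253 + 160*√5/1877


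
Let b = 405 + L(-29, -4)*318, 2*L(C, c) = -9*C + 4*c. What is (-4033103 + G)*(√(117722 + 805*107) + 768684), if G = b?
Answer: -3069926344212 - 3993743*√203857 ≈ -3.0717e+12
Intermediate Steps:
L(C, c) = 2*c - 9*C/2 (L(C, c) = (-9*C + 4*c)/2 = 2*c - 9*C/2)
b = 39360 (b = 405 + (2*(-4) - 9/2*(-29))*318 = 405 + (-8 + 261/2)*318 = 405 + (245/2)*318 = 405 + 38955 = 39360)
G = 39360
(-4033103 + G)*(√(117722 + 805*107) + 768684) = (-4033103 + 39360)*(√(117722 + 805*107) + 768684) = -3993743*(√(117722 + 86135) + 768684) = -3993743*(√203857 + 768684) = -3993743*(768684 + √203857) = -3069926344212 - 3993743*√203857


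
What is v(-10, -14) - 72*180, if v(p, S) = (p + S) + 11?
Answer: -12973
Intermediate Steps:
v(p, S) = 11 + S + p (v(p, S) = (S + p) + 11 = 11 + S + p)
v(-10, -14) - 72*180 = (11 - 14 - 10) - 72*180 = -13 - 12960 = -12973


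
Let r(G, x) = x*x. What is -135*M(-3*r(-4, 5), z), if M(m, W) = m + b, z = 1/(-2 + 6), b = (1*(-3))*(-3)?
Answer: 8910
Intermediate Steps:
b = 9 (b = -3*(-3) = 9)
z = ¼ (z = 1/4 = ¼ ≈ 0.25000)
r(G, x) = x²
M(m, W) = 9 + m (M(m, W) = m + 9 = 9 + m)
-135*M(-3*r(-4, 5), z) = -135*(9 - 3*5²) = -135*(9 - 3*25) = -135*(9 - 75) = -135*(-66) = 8910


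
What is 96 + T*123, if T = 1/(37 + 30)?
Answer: 6555/67 ≈ 97.836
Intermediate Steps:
T = 1/67 ≈ 0.014925
96 + T*123 = 96 + (1/67)*123 = 96 + 123/67 = 6555/67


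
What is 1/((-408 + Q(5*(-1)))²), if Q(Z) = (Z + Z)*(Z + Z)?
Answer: 1/94864 ≈ 1.0541e-5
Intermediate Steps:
Q(Z) = 4*Z² (Q(Z) = (2*Z)*(2*Z) = 4*Z²)
1/((-408 + Q(5*(-1)))²) = 1/((-408 + 4*(5*(-1))²)²) = 1/((-408 + 4*(-5)²)²) = 1/((-408 + 4*25)²) = 1/((-408 + 100)²) = 1/((-308)²) = 1/94864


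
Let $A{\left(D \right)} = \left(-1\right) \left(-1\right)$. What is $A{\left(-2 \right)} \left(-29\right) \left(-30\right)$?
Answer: $870$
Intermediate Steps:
$A{\left(D \right)} = 1$
$A{\left(-2 \right)} \left(-29\right) \left(-30\right) = 1 \left(-29\right) \left(-30\right) = \left(-29\right) \left(-30\right) = 870$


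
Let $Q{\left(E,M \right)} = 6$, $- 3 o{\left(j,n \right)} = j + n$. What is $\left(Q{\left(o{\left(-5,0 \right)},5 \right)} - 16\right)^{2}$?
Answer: $100$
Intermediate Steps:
$o{\left(j,n \right)} = - \frac{j}{3} - \frac{n}{3}$ ($o{\left(j,n \right)} = - \frac{j + n}{3} = - \frac{j}{3} - \frac{n}{3}$)
$\left(Q{\left(o{\left(-5,0 \right)},5 \right)} - 16\right)^{2} = \left(6 - 16\right)^{2} = \left(-10\right)^{2} = 100$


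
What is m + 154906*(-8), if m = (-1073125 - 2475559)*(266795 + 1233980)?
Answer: -5325777469348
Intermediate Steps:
m = -5325776230100 (m = -3548684*1500775 = -5325776230100)
m + 154906*(-8) = -5325776230100 + 154906*(-8) = -5325776230100 - 1239248 = -5325777469348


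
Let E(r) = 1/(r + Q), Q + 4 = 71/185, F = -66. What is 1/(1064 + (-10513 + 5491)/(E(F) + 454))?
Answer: 5846881/6156403046 ≈ 0.00094972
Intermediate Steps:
Q = -669/185 (Q = -4 + 71/185 = -669/185 ≈ -3.6162)
E(r) = 1/(-669/185 + r) (E(r) = 1/(r - 669/185) = 1/(-669/185 + r))
1/(1064 + (-10513 + 5491)/(E(F) + 454)) = 1/(1064 + (-10513 + 5491)/(185/(-669 + 185*(-66)) + 454)) = 1/(1064 - 5022/(185/(-669 - 12210) + 454)) = 1/(1064 - 5022/(185/(-12879) + 454)) = 1/(1064 - 5022/(185*(-1/12879) + 454)) = 1/(1064 - 5022/(-185/12879 + 454)) = 1/(1064 - 5022/5846881/12879) = 1/(1064 - 5022*12879/5846881) = 1/(1064 - 64678338/5846881) = 1/(6156403046/5846881) = 5846881/6156403046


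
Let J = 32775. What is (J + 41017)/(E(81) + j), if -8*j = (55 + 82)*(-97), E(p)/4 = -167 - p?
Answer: 590336/5353 ≈ 110.28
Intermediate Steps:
E(p) = -668 - 4*p (E(p) = 4*(-167 - p) = -668 - 4*p)
j = 13289/8 (j = -(55 + 82)*(-97)/8 = -137*(-97)/8 = -⅛*(-13289) = 13289/8 ≈ 1661.1)
(J + 41017)/(E(81) + j) = (32775 + 41017)/((-668 - 4*81) + 13289/8) = 73792/((-668 - 324) + 13289/8) = 73792/(-992 + 13289/8) = 73792/(5353/8) = 73792*(8/5353) = 590336/5353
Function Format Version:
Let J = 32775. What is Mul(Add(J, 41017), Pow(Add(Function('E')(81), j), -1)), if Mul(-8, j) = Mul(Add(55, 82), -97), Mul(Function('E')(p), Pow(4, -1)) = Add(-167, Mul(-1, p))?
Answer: Rational(590336, 5353) ≈ 110.28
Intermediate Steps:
Function('E')(p) = Add(-668, Mul(-4, p)) (Function('E')(p) = Mul(4, Add(-167, Mul(-1, p))) = Add(-668, Mul(-4, p)))
j = Rational(13289, 8) (j = Mul(Rational(-1, 8), Mul(Add(55, 82), -97)) = Mul(Rational(-1, 8), Mul(137, -97)) = Mul(Rational(-1, 8), -13289) = Rational(13289, 8) ≈ 1661.1)
Mul(Add(J, 41017), Pow(Add(Function('E')(81), j), -1)) = Mul(Add(32775, 41017), Pow(Add(Add(-668, Mul(-4, 81)), Rational(13289, 8)), -1)) = Mul(73792, Pow(Add(Add(-668, -324), Rational(13289, 8)), -1)) = Mul(73792, Pow(Add(-992, Rational(13289, 8)), -1)) = Mul(73792, Pow(Rational(5353, 8), -1)) = Mul(73792, Rational(8, 5353)) = Rational(590336, 5353)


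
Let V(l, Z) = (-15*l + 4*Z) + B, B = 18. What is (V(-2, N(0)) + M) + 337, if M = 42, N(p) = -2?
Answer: 419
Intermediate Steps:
V(l, Z) = 18 - 15*l + 4*Z (V(l, Z) = (-15*l + 4*Z) + 18 = 18 - 15*l + 4*Z)
(V(-2, N(0)) + M) + 337 = ((18 - 15*(-2) + 4*(-2)) + 42) + 337 = ((18 + 30 - 8) + 42) + 337 = (40 + 42) + 337 = 82 + 337 = 419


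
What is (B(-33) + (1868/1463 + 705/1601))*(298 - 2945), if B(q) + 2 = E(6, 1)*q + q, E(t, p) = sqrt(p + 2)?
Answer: 206352501934/2342263 + 87351*sqrt(3) ≈ 2.3940e+5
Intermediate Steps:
E(t, p) = sqrt(2 + p)
B(q) = -2 + q + q*sqrt(3) (B(q) = -2 + (sqrt(2 + 1)*q + q) = -2 + (sqrt(3)*q + q) = -2 + (q*sqrt(3) + q) = -2 + (q + q*sqrt(3)) = -2 + q + q*sqrt(3))
(B(-33) + (1868/1463 + 705/1601))*(298 - 2945) = ((-2 - 33 - 33*sqrt(3)) + (1868/1463 + 705/1601))*(298 - 2945) = ((-35 - 33*sqrt(3)) + (1868*(1/1463) + 705*(1/1601)))*(-2647) = ((-35 - 33*sqrt(3)) + (1868/1463 + 705/1601))*(-2647) = ((-35 - 33*sqrt(3)) + 4022083/2342263)*(-2647) = (-77957122/2342263 - 33*sqrt(3))*(-2647) = 206352501934/2342263 + 87351*sqrt(3)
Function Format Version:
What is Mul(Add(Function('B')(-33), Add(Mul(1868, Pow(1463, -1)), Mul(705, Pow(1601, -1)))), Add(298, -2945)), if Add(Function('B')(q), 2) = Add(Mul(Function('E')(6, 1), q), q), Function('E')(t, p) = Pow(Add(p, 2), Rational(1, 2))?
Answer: Add(Rational(206352501934, 2342263), Mul(87351, Pow(3, Rational(1, 2)))) ≈ 2.3940e+5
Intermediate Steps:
Function('E')(t, p) = Pow(Add(2, p), Rational(1, 2))
Function('B')(q) = Add(-2, q, Mul(q, Pow(3, Rational(1, 2)))) (Function('B')(q) = Add(-2, Add(Mul(Pow(Add(2, 1), Rational(1, 2)), q), q)) = Add(-2, Add(Mul(Pow(3, Rational(1, 2)), q), q)) = Add(-2, Add(Mul(q, Pow(3, Rational(1, 2))), q)) = Add(-2, Add(q, Mul(q, Pow(3, Rational(1, 2))))) = Add(-2, q, Mul(q, Pow(3, Rational(1, 2)))))
Mul(Add(Function('B')(-33), Add(Mul(1868, Pow(1463, -1)), Mul(705, Pow(1601, -1)))), Add(298, -2945)) = Mul(Add(Add(-2, -33, Mul(-33, Pow(3, Rational(1, 2)))), Add(Mul(1868, Pow(1463, -1)), Mul(705, Pow(1601, -1)))), Add(298, -2945)) = Mul(Add(Add(-35, Mul(-33, Pow(3, Rational(1, 2)))), Add(Mul(1868, Rational(1, 1463)), Mul(705, Rational(1, 1601)))), -2647) = Mul(Add(Add(-35, Mul(-33, Pow(3, Rational(1, 2)))), Add(Rational(1868, 1463), Rational(705, 1601))), -2647) = Mul(Add(Add(-35, Mul(-33, Pow(3, Rational(1, 2)))), Rational(4022083, 2342263)), -2647) = Mul(Add(Rational(-77957122, 2342263), Mul(-33, Pow(3, Rational(1, 2)))), -2647) = Add(Rational(206352501934, 2342263), Mul(87351, Pow(3, Rational(1, 2))))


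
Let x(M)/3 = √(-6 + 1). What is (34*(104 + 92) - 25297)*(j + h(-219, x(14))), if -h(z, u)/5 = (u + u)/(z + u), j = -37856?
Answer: 627074839147/889 - 2267015*I*√5/889 ≈ 7.0537e+8 - 5702.1*I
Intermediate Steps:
x(M) = 3*I*√5 (x(M) = 3*√(-6 + 1) = 3*√(-5) = 3*(I*√5) = 3*I*√5)
h(z, u) = -10*u/(u + z) (h(z, u) = -5*(u + u)/(z + u) = -5*2*u/(u + z) = -10*u/(u + z))
(34*(104 + 92) - 25297)*(j + h(-219, x(14))) = (34*(104 + 92) - 25297)*(-37856 - 10*3*I*√5/(3*I*√5 - 219)) = (34*196 - 25297)*(-37856 - 10*3*I*√5/(-219 + 3*I*√5)) = (6664 - 25297)*(-37856 - 30*I*√5/(-219 + 3*I*√5)) = -18633*(-37856 - 30*I*√5/(-219 + 3*I*√5)) = 705370848 + 558990*I*√5/(-219 + 3*I*√5)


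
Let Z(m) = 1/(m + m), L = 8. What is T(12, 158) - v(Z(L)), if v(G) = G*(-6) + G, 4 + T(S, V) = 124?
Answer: 1925/16 ≈ 120.31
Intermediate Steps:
Z(m) = 1/(2*m)
T(S, V) = 120 (T(S, V) = -4 + 124 = 120)
v(G) = -5*G (v(G) = -6*G + G = -5*G)
T(12, 158) - v(Z(L)) = 120 - (-5)*(½)/8 = 120 - (-5)*(½)*(⅛) = 120 - (-5)/16 = 120 - 1*(-5/16) = 120 + 5/16 = 1925/16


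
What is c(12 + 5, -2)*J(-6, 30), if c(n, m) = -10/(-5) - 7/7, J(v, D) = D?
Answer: 30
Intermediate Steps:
c(n, m) = 1 (c(n, m) = -10*(-⅕) - 7*⅐ = 2 - 1 = 1)
c(12 + 5, -2)*J(-6, 30) = 1*30 = 30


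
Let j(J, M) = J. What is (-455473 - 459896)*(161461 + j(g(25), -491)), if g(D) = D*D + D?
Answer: -148391383959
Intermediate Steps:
g(D) = D + D**2 (g(D) = D**2 + D = D + D**2)
(-455473 - 459896)*(161461 + j(g(25), -491)) = (-455473 - 459896)*(161461 + 25*(1 + 25)) = -915369*(161461 + 25*26) = -915369*(161461 + 650) = -915369*162111 = -148391383959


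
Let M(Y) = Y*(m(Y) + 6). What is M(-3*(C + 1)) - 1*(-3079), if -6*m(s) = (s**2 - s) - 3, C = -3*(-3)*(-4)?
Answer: -374677/2 ≈ -1.8734e+5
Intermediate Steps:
C = -36 (C = 9*(-4) = -36)
m(s) = 1/2 - s**2/6 + s/6 (m(s) = -((s**2 - s) - 3)/6 = -(-3 + s**2 - s)/6 = 1/2 - s**2/6 + s/6)
M(Y) = Y*(13/2 - Y**2/6 + Y/6) (M(Y) = Y*((1/2 - Y**2/6 + Y/6) + 6) = Y*(13/2 - Y**2/6 + Y/6))
M(-3*(C + 1)) - 1*(-3079) = (-3*(-36 + 1))*(39 - 3*(-36 + 1) - (-3*(-36 + 1))**2)/6 - 1*(-3079) = (-3*(-35))*(39 - 3*(-35) - (-3*(-35))**2)/6 + 3079 = (1/6)*105*(39 + 105 - 1*105**2) + 3079 = (1/6)*105*(39 + 105 - 1*11025) + 3079 = (1/6)*105*(39 + 105 - 11025) + 3079 = (1/6)*105*(-10881) + 3079 = -380835/2 + 3079 = -374677/2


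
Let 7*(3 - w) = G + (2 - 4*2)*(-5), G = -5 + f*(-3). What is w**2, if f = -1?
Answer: 1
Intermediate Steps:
G = -2 (G = -5 - 1*(-3) = -5 + 3 = -2)
w = -1 (w = 3 - (-2 + (2 - 4*2)*(-5))/7 = 3 - (-2 + (2 - 8)*(-5))/7 = 3 - (-2 - 6*(-5))/7 = 3 - (-2 + 30)/7 = 3 - 1/7*28 = 3 - 4 = -1)
w**2 = (-1)**2 = 1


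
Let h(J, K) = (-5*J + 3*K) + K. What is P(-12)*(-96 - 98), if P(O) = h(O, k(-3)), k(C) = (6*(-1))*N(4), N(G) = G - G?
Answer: -11640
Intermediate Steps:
N(G) = 0
k(C) = 0 (k(C) = (6*(-1))*0 = -6*0 = 0)
h(J, K) = -5*J + 4*K
P(O) = -5*O (P(O) = -5*O + 4*0 = -5*O + 0 = -5*O)
P(-12)*(-96 - 98) = (-5*(-12))*(-96 - 98) = 60*(-194) = -11640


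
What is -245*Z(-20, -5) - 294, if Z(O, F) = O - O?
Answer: -294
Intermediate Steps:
Z(O, F) = 0
-245*Z(-20, -5) - 294 = -245*0 - 294 = 0 - 294 = -294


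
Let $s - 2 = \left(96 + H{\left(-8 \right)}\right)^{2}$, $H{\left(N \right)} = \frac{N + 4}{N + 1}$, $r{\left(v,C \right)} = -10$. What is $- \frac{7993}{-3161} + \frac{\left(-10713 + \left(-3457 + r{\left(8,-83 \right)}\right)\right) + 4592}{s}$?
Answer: $\frac{361386125}{240801819} \approx 1.5008$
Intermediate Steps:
$H{\left(N \right)} = \frac{4 + N}{1 + N}$
$s = \frac{457074}{49}$ ($s = 2 + \left(96 + \frac{4 - 8}{1 - 8}\right)^{2} = 2 + \left(96 + \frac{1}{-7} \left(-4\right)\right)^{2} = 2 + \left(96 - - \frac{4}{7}\right)^{2} = 2 + \left(96 + \frac{4}{7}\right)^{2} = 2 + \left(\frac{676}{7}\right)^{2} = 2 + \frac{456976}{49} = \frac{457074}{49} \approx 9328.0$)
$- \frac{7993}{-3161} + \frac{\left(-10713 + \left(-3457 + r{\left(8,-83 \right)}\right)\right) + 4592}{s} = - \frac{7993}{-3161} + \frac{\left(-10713 - 3467\right) + 4592}{\frac{457074}{49}} = \left(-7993\right) \left(- \frac{1}{3161}\right) + \left(\left(-10713 - 3467\right) + 4592\right) \frac{49}{457074} = \frac{7993}{3161} + \left(-14180 + 4592\right) \frac{49}{457074} = \frac{7993}{3161} - \frac{78302}{76179} = \frac{361386125}{240801819}$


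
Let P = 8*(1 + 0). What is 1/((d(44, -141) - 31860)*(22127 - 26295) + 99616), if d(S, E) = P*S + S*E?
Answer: 1/157283232 ≈ 6.3580e-9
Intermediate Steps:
P = 8 (P = 8*1 = 8)
d(S, E) = 8*S + E*S (d(S, E) = 8*S + S*E = 8*S + E*S)
1/((d(44, -141) - 31860)*(22127 - 26295) + 99616) = 1/((44*(8 - 141) - 31860)*(22127 - 26295) + 99616) = 1/((44*(-133) - 31860)*(-4168) + 99616) = 1/((-5852 - 31860)*(-4168) + 99616) = 1/(-37712*(-4168) + 99616) = 1/(157183616 + 99616) = 1/157283232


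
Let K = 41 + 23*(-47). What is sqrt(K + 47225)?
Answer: sqrt(46185) ≈ 214.91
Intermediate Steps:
K = -1040 (K = 41 - 1081 = -1040)
sqrt(K + 47225) = sqrt(-1040 + 47225) = sqrt(46185)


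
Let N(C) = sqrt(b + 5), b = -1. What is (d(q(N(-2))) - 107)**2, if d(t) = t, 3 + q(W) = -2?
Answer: 12544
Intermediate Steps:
N(C) = 2 (N(C) = sqrt(-1 + 5) = sqrt(4) = 2)
q(W) = -5 (q(W) = -3 - 2 = -5)
(d(q(N(-2))) - 107)**2 = (-5 - 107)**2 = (-112)**2 = 12544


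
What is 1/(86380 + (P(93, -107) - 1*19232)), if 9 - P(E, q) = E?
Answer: 1/67064 ≈ 1.4911e-5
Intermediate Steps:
P(E, q) = 9 - E
1/(86380 + (P(93, -107) - 1*19232)) = 1/(86380 + ((9 - 1*93) - 1*19232)) = 1/(86380 + ((9 - 93) - 19232)) = 1/(86380 + (-84 - 19232)) = 1/(86380 - 19316) = 1/67064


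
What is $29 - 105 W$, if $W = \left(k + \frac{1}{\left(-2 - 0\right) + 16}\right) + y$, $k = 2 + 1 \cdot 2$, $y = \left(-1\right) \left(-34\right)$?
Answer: $- \frac{7937}{2} \approx -3968.5$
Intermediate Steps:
$y = 34$
$k = 4$ ($k = 2 + 2 = 4$)
$W = \frac{533}{14}$ ($W = \left(4 + \frac{1}{\left(-2 - 0\right) + 16}\right) + 34 = \left(4 + \frac{1}{\left(-2 + 0\right) + 16}\right) + 34 = \left(4 + \frac{1}{-2 + 16}\right) + 34 = \left(4 + \frac{1}{14}\right) + 34 = \frac{57}{14} + 34 = \frac{533}{14} \approx 38.071$)
$29 - 105 W = 29 - \frac{7995}{2} = - \frac{7937}{2}$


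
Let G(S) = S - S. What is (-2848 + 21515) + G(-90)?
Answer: 18667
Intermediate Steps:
G(S) = 0
(-2848 + 21515) + G(-90) = (-2848 + 21515) + 0 = 18667 + 0 = 18667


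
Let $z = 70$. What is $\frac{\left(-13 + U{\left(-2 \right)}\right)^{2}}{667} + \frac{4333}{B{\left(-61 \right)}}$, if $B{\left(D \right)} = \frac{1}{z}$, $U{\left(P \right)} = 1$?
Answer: $\frac{202307914}{667} \approx 3.0331 \cdot 10^{5}$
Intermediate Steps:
$B{\left(D \right)} = \frac{1}{70}$
$\frac{\left(-13 + U{\left(-2 \right)}\right)^{2}}{667} + \frac{4333}{B{\left(-61 \right)}} = \frac{\left(-13 + 1\right)^{2}}{667} + 4333 \frac{1}{\frac{1}{70}} = \left(-12\right)^{2} \cdot \frac{1}{667} + 4333 \cdot 70 = 144 \cdot \frac{1}{667} + 303310 = \frac{144}{667} + 303310 = \frac{202307914}{667}$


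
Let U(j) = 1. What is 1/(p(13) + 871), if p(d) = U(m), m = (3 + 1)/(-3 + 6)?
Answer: 1/872 ≈ 0.0011468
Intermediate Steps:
m = 4/3 ≈ 1.3333
p(d) = 1
1/(p(13) + 871) = 1/(1 + 871) = 1/872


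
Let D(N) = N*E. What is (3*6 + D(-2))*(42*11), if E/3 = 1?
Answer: 5544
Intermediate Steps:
E = 3 (E = 3*1 = 3)
D(N) = 3*N (D(N) = N*3 = 3*N)
(3*6 + D(-2))*(42*11) = (3*6 + 3*(-2))*(42*11) = (18 - 6)*462 = 12*462 = 5544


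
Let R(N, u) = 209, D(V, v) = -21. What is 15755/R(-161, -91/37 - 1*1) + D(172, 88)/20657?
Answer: 46492378/616759 ≈ 75.382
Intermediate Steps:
15755/R(-161, -91/37 - 1*1) + D(172, 88)/20657 = 15755/209 - 21/20657 = 15755*(1/209) - 21*1/20657 = 15755/209 - 3/2951 = 46492378/616759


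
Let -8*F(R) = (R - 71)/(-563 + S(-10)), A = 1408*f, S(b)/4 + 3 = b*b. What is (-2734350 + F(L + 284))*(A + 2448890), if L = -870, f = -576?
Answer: -3134980390734237/700 ≈ -4.4785e+12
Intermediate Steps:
S(b) = -12 + 4*b**2 (S(b) = -12 + 4*(b*b) = -12 + 4*b**2)
A = -811008 (A = 1408*(-576) = -811008)
F(R) = -71/1400 + R/1400 (F(R) = -(R - 71)/(8*(-563 + (-12 + 4*(-10)**2))) = -(-71 + R)/(8*(-563 + (-12 + 4*100))) = -(-71 + R)/(8*(-563 + (-12 + 400))) = -(-71 + R)/(8*(-563 + 388)) = -(-71 + R)/(8*(-175)) = -(-71 + R)*(-1)/(8*175) = -(71/175 - R/175)/8 = -71/1400 + R/1400)
(-2734350 + F(L + 284))*(A + 2448890) = (-2734350 + (-71/1400 + (-870 + 284)/1400))*(-811008 + 2448890) = (-2734350 + (-71/1400 + (1/1400)*(-586)))*1637882 = (-2734350 + (-71/1400 - 293/700))*1637882 = (-2734350 - 657/1400)*1637882 = -3828090657/1400*1637882 = -3134980390734237/700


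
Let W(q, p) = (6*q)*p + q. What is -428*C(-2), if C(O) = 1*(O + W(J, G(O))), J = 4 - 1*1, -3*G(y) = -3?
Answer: -8132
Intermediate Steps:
G(y) = 1 (G(y) = -1/3*(-3) = 1)
J = 3 (J = 4 - 1 = 3)
W(q, p) = q + 6*p*q (W(q, p) = 6*p*q + q = q + 6*p*q)
C(O) = 21 + O (C(O) = 1*(O + 3*(1 + 6*1)) = 1*(O + 3*(1 + 6)) = 1*(O + 3*7) = 1*(O + 21) = 1*(21 + O) = 21 + O)
-428*C(-2) = -428*(21 - 2) = -428*19 = -8132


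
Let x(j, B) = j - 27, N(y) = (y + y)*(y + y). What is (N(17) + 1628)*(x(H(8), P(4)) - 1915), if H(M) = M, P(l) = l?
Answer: -5384256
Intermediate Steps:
N(y) = 4*y**2 (N(y) = (2*y)*(2*y) = 4*y**2)
x(j, B) = -27 + j
(N(17) + 1628)*(x(H(8), P(4)) - 1915) = (4*17**2 + 1628)*((-27 + 8) - 1915) = (4*289 + 1628)*(-19 - 1915) = (1156 + 1628)*(-1934) = 2784*(-1934) = -5384256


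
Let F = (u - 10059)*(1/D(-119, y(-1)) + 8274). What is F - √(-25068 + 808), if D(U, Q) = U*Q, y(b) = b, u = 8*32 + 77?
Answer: -9576287682/119 - 2*I*√6065 ≈ -8.0473e+7 - 155.76*I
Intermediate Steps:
u = 333 (u = 256 + 77 = 333)
D(U, Q) = Q*U
F = -9576287682/119 (F = (333 - 10059)*(1/(-1*(-119)) + 8274) = -9726*(1/119 + 8274) = -9726*984607/119 = -9576287682/119 ≈ -8.0473e+7)
F - √(-25068 + 808) = -9576287682/119 - √(-25068 + 808) = -9576287682/119 - √(-24260) = -9576287682/119 - 2*I*√6065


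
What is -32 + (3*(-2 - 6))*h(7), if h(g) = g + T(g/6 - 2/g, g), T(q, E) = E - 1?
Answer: -344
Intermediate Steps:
T(q, E) = -1 + E
h(g) = -1 + 2*g (h(g) = g + (-1 + g) = -1 + 2*g)
-32 + (3*(-2 - 6))*h(7) = -32 + (3*(-2 - 6))*(-1 + 2*7) = -32 + (3*(-8))*(-1 + 14) = -32 - 24*13 = -32 - 312 = -344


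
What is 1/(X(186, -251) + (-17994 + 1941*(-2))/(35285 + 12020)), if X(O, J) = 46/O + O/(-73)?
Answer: -321153645/887372959 ≈ -0.36192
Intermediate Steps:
X(O, J) = 46/O - O/73 (X(O, J) = 46/O + O*(-1/73) = 46/O - O/73)
1/(X(186, -251) + (-17994 + 1941*(-2))/(35285 + 12020)) = 1/((46/186 - 1/73*186) + (-17994 + 1941*(-2))/(35285 + 12020)) = 1/((46*(1/186) - 186/73) + (-17994 - 3882)/47305) = 1/((23/93 - 186/73) - 21876*1/47305) = 1/(-15619/6789 - 21876/47305) = 1/(-887372959/321153645) = -321153645/887372959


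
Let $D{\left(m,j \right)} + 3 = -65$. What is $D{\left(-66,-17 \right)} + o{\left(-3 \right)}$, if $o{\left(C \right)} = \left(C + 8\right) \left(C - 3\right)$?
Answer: $-98$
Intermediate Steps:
$o{\left(C \right)} = \left(-3 + C\right) \left(8 + C\right)$ ($o{\left(C \right)} = \left(8 + C\right) \left(-3 + C\right) = \left(-3 + C\right) \left(8 + C\right)$)
$D{\left(m,j \right)} = -68$ ($D{\left(m,j \right)} = -3 - 65 = -68$)
$D{\left(-66,-17 \right)} + o{\left(-3 \right)} = -68 + \left(-24 + \left(-3\right)^{2} + 5 \left(-3\right)\right) = -68 - 30 = -98$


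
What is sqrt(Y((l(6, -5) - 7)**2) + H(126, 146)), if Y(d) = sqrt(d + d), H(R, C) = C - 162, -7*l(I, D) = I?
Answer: sqrt(-784 + 385*sqrt(2))/7 ≈ 2.211*I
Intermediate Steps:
l(I, D) = -I/7
H(R, C) = -162 + C
Y(d) = sqrt(2)*sqrt(d) (Y(d) = sqrt(2*d) = sqrt(2)*sqrt(d))
sqrt(Y((l(6, -5) - 7)**2) + H(126, 146)) = sqrt(sqrt(2)*sqrt((-1/7*6 - 7)**2) + (-162 + 146)) = sqrt(sqrt(2)*sqrt((-6/7 - 7)**2) - 16) = sqrt(sqrt(2)*sqrt((-55/7)**2) - 16) = sqrt(sqrt(2)*sqrt(3025/49) - 16) = sqrt(sqrt(2)*(55/7) - 16) = sqrt(55*sqrt(2)/7 - 16) = sqrt(-16 + 55*sqrt(2)/7)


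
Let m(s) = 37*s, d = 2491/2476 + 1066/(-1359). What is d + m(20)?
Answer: 2490760013/3364884 ≈ 740.22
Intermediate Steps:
d = 745853/3364884 (d = 2491*(1/2476) + 1066*(-1/1359) = 2491/2476 - 1066/1359 = 745853/3364884 ≈ 0.22166)
d + m(20) = 745853/3364884 + 37*20 = 745853/3364884 + 740 = 2490760013/3364884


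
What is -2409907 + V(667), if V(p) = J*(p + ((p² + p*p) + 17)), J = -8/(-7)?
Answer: -9745653/7 ≈ -1.3922e+6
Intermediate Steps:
J = 8/7 (J = -8*(-⅐) = 8/7 ≈ 1.1429)
V(p) = 136/7 + 8*p/7 + 16*p²/7 (V(p) = 8*(p + ((p² + p*p) + 17))/7 = 8*(p + ((p² + p²) + 17))/7 = 8*(p + (2*p² + 17))/7 = 8*(p + (17 + 2*p²))/7 = 8*(17 + p + 2*p²)/7 = 136/7 + 8*p/7 + 16*p²/7)
-2409907 + V(667) = -2409907 + (136/7 + (8/7)*667 + (16/7)*667²) = -2409907 + (136/7 + 5336/7 + (16/7)*444889) = -2409907 + (136/7 + 5336/7 + 7118224/7) = -2409907 + 7123696/7 = -9745653/7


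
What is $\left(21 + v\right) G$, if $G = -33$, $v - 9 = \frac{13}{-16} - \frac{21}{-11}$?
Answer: $- \frac{16419}{16} \approx -1026.2$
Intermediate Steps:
$v = \frac{1777}{176}$ ($v = 9 + \left(\frac{13}{-16} - \frac{21}{-11}\right) = 9 + \left(13 \left(- \frac{1}{16}\right) - - \frac{21}{11}\right) = 9 + \left(- \frac{13}{16} + \frac{21}{11}\right) = 9 + \frac{193}{176} = \frac{1777}{176} \approx 10.097$)
$\left(21 + v\right) G = \left(21 + \frac{1777}{176}\right) \left(-33\right) = \frac{5473}{176} \left(-33\right) = - \frac{16419}{16}$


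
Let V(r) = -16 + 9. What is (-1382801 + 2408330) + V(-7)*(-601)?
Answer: 1029736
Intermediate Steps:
V(r) = -7
(-1382801 + 2408330) + V(-7)*(-601) = (-1382801 + 2408330) - 7*(-601) = 1025529 + 4207 = 1029736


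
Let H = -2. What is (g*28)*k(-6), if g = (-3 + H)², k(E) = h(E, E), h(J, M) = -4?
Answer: -2800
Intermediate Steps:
k(E) = -4
g = 25 (g = (-3 - 2)² = (-5)² = 25)
(g*28)*k(-6) = (25*28)*(-4) = 700*(-4) = -2800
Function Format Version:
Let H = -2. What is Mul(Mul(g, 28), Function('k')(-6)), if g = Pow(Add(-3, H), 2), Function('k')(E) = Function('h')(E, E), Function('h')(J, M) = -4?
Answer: -2800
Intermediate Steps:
Function('k')(E) = -4
g = 25 (g = Pow(Add(-3, -2), 2) = Pow(-5, 2) = 25)
Mul(Mul(g, 28), Function('k')(-6)) = Mul(Mul(25, 28), -4) = Mul(700, -4) = -2800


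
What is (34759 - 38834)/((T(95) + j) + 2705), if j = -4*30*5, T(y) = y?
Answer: -163/88 ≈ -1.8523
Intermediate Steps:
j = -600 (j = -120*5 = -600)
(34759 - 38834)/((T(95) + j) + 2705) = (34759 - 38834)/((95 - 600) + 2705) = -4075/(-505 + 2705) = -4075/2200 = -4075*1/2200 = -163/88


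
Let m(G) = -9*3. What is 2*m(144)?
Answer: -54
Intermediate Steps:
m(G) = -27
2*m(144) = 2*(-27) = -54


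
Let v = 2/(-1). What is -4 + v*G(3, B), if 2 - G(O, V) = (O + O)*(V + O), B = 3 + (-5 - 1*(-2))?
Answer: 28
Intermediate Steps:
B = 0 (B = 3 + (-5 + 2) = 3 - 3 = 0)
G(O, V) = 2 - 2*O*(O + V) (G(O, V) = 2 - (O + O)*(V + O) = 2 - 2*O*(O + V))
v = -2 (v = 2*(-1) = -2)
-4 + v*G(3, B) = -4 - 2*(2 - 2*3² - 2*3*0) = -4 - 2*(2 - 2*9 + 0) = -4 - 2*(2 - 18 + 0) = -4 - 2*(-16) = -4 + 32 = 28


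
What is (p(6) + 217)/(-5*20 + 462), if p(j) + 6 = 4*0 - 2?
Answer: 209/362 ≈ 0.57735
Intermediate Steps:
p(j) = -8 (p(j) = -6 + (4*0 - 2) = -6 + (0 - 2) = -6 - 2 = -8)
(p(6) + 217)/(-5*20 + 462) = (-8 + 217)/(-5*20 + 462) = 209/(-100 + 462) = 209/362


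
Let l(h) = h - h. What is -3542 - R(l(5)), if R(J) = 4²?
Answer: -3558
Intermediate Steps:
l(h) = 0
R(J) = 16
-3542 - R(l(5)) = -3542 - 1*16 = -3542 - 16 = -3558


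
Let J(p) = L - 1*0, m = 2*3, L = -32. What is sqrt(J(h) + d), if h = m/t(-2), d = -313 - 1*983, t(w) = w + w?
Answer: 4*I*sqrt(83) ≈ 36.442*I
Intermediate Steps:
t(w) = 2*w
m = 6
d = -1296 (d = -313 - 983 = -1296)
h = -3/2 (h = 6/((2*(-2))) = 6/(-4) = 6*(-1/4) = -3/2 ≈ -1.5000)
J(p) = -32 (J(p) = -32 - 1*0 = -32 + 0 = -32)
sqrt(J(h) + d) = sqrt(-32 - 1296) = sqrt(-1328) = 4*I*sqrt(83)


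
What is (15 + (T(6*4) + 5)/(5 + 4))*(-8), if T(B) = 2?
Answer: -1136/9 ≈ -126.22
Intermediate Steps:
(15 + (T(6*4) + 5)/(5 + 4))*(-8) = (15 + (2 + 5)/(5 + 4))*(-8) = (15 + 7/9)*(-8) = (142/9)*(-8) = -1136/9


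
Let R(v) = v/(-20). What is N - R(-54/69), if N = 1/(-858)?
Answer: -1988/49335 ≈ -0.040296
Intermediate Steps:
R(v) = -v/20 (R(v) = v*(-1/20) = -v/20)
N = -1/858 ≈ -0.0011655
N - R(-54/69) = -1/858 - (-1)*(-54/69)/20 = -1/858 - (-1)*(-54*1/69)/20 = -1/858 - (-1)*(-18)/(20*23) = -1/858 - 1*9/230 = -1/858 - 9/230 = -1988/49335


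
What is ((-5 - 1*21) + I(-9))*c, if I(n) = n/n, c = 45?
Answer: -1125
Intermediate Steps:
I(n) = 1
((-5 - 1*21) + I(-9))*c = ((-5 - 1*21) + 1)*45 = ((-5 - 21) + 1)*45 = (-26 + 1)*45 = -25*45 = -1125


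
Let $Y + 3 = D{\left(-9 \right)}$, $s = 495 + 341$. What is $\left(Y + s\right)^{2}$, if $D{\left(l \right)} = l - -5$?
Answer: $687241$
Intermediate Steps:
$D{\left(l \right)} = 5 + l$ ($D{\left(l \right)} = l + 5 = 5 + l$)
$s = 836$
$Y = -7$ ($Y = -3 + \left(5 - 9\right) = -3 - 4 = -7$)
$\left(Y + s\right)^{2} = \left(-7 + 836\right)^{2} = 829^{2} = 687241$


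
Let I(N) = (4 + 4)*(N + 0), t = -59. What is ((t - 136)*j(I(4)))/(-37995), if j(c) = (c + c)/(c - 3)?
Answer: 832/73457 ≈ 0.011326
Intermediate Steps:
I(N) = 8*N
j(c) = 2*c/(-3 + c) (j(c) = (2*c)/(-3 + c) = 2*c/(-3 + c))
((t - 136)*j(I(4)))/(-37995) = ((-59 - 136)*(2*(8*4)/(-3 + 8*4)))/(-37995) = -390*32/(-3 + 32)*(-1/37995) = -390*32/29*(-1/37995) = -195*64/29*(-1/37995) = -12480/29*(-1/37995) = 832/73457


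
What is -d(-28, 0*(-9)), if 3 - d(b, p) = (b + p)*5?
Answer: -143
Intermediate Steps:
d(b, p) = 3 - 5*b - 5*p (d(b, p) = 3 - (b + p)*5 = 3 - (5*b + 5*p) = 3 + (-5*b - 5*p) = 3 - 5*b - 5*p)
-d(-28, 0*(-9)) = -(3 - 5*(-28) - 0*(-9)) = -(3 + 140 - 5*0) = -(3 + 140 + 0) = -1*143 = -143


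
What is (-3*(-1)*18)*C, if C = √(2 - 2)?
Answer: 0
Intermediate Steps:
C = 0 (C = √0 = 0)
(-3*(-1)*18)*C = (-3*(-1)*18)*0 = (3*18)*0 = 54*0 = 0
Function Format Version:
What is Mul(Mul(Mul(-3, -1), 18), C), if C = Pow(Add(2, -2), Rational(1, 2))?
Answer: 0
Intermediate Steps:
C = 0 (C = Pow(0, Rational(1, 2)) = 0)
Mul(Mul(Mul(-3, -1), 18), C) = Mul(Mul(Mul(-3, -1), 18), 0) = Mul(Mul(3, 18), 0) = Mul(54, 0) = 0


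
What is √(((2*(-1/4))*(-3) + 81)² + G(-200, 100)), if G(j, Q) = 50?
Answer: 5*√1097/2 ≈ 82.802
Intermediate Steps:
√(((2*(-1/4))*(-3) + 81)² + G(-200, 100)) = √(((2*(-1/4))*(-3) + 81)² + 50) = √(((2*(-1*¼))*(-3) + 81)² + 50) = √(((2*(-¼))*(-3) + 81)² + 50) = √((-½*(-3) + 81)² + 50) = √((3/2 + 81)² + 50) = √((165/2)² + 50) = √(27225/4 + 50) = √(27425/4) = 5*√1097/2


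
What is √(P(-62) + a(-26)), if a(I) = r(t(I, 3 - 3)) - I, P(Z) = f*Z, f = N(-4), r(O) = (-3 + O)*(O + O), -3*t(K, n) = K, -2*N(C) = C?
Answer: √2/3 ≈ 0.47140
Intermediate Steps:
N(C) = -C/2
t(K, n) = -K/3
r(O) = 2*O*(-3 + O) (r(O) = (-3 + O)*(2*O) = 2*O*(-3 + O))
f = 2 (f = -½*(-4) = 2)
P(Z) = 2*Z
a(I) = -I - 2*I*(-3 - I/3)/3 (a(I) = 2*(-I/3)*(-3 - I/3) - I = -2*I*(-3 - I/3)/3 - I = -I - 2*I*(-3 - I/3)/3)
√(P(-62) + a(-26)) = √(2*(-62) + (⅑)*(-26)*(9 + 2*(-26))) = √(-124 + (⅑)*(-26)*(9 - 52)) = √(-124 + (⅑)*(-26)*(-43)) = √(-124 + 1118/9) = √(2/9) = √2/3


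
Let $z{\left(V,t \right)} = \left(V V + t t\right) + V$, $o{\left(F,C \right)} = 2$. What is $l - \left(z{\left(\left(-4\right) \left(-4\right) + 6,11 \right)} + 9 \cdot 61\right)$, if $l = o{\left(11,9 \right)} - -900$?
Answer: $-274$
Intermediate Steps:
$z{\left(V,t \right)} = V + V^{2} + t^{2}$ ($z{\left(V,t \right)} = \left(V^{2} + t^{2}\right) + V = V + V^{2} + t^{2}$)
$l = 902$ ($l = 2 - -900 = 2 + 900 = 902$)
$l - \left(z{\left(\left(-4\right) \left(-4\right) + 6,11 \right)} + 9 \cdot 61\right) = 902 - \left(\left(\left(\left(-4\right) \left(-4\right) + 6\right) + \left(\left(-4\right) \left(-4\right) + 6\right)^{2} + 11^{2}\right) + 9 \cdot 61\right) = 902 - \left(\left(\left(16 + 6\right) + \left(16 + 6\right)^{2} + 121\right) + 549\right) = 902 - \left(\left(22 + 22^{2} + 121\right) + 549\right) = 902 - \left(\left(22 + 484 + 121\right) + 549\right) = 902 - \left(627 + 549\right) = 902 - 1176 = -274$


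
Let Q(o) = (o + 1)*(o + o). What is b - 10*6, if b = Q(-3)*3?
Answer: -24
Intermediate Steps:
Q(o) = 2*o*(1 + o) (Q(o) = (1 + o)*(2*o) = 2*o*(1 + o))
b = 36 (b = (2*(-3)*(1 - 3))*3 = (2*(-3)*(-2))*3 = 12*3 = 36)
b - 10*6 = 36 - 10*6 = 36 - 60 = -24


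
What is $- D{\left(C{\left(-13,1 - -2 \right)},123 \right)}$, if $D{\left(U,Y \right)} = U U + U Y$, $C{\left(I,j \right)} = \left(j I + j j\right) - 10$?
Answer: $3320$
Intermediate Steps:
$C{\left(I,j \right)} = -10 + j^{2} + I j$ ($C{\left(I,j \right)} = \left(I j + j^{2}\right) - 10 = \left(j^{2} + I j\right) - 10 = -10 + j^{2} + I j$)
$D{\left(U,Y \right)} = U^{2} + U Y$
$- D{\left(C{\left(-13,1 - -2 \right)},123 \right)} = - \left(-10 + \left(1 - -2\right)^{2} - 13 \left(1 - -2\right)\right) \left(\left(-10 + \left(1 - -2\right)^{2} - 13 \left(1 - -2\right)\right) + 123\right) = - \left(-10 + \left(1 + 2\right)^{2} - 13 \left(1 + 2\right)\right) \left(\left(-10 + \left(1 + 2\right)^{2} - 13 \left(1 + 2\right)\right) + 123\right) = - \left(-10 + 3^{2} - 39\right) \left(\left(-10 + 3^{2} - 39\right) + 123\right) = - \left(-10 + 9 - 39\right) \left(\left(-10 + 9 - 39\right) + 123\right) = - \left(-40\right) \left(-40 + 123\right) = - \left(-40\right) 83 = \left(-1\right) \left(-3320\right) = 3320$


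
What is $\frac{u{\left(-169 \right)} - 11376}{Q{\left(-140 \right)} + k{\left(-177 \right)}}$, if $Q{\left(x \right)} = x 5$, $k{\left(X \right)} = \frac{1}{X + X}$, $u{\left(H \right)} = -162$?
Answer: $\frac{4084452}{247801} \approx 16.483$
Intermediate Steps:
$k{\left(X \right)} = \frac{1}{2 X}$
$Q{\left(x \right)} = 5 x$
$\frac{u{\left(-169 \right)} - 11376}{Q{\left(-140 \right)} + k{\left(-177 \right)}} = \frac{-162 - 11376}{5 \left(-140\right) + \frac{1}{2 \left(-177\right)}} = - \frac{11538}{-700 + \frac{1}{2} \left(- \frac{1}{177}\right)} = - \frac{11538}{-700 - \frac{1}{354}} = - \frac{11538}{- \frac{247801}{354}} = \left(-11538\right) \left(- \frac{354}{247801}\right) = \frac{4084452}{247801}$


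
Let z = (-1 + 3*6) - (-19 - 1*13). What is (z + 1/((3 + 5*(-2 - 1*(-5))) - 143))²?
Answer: 37503376/15625 ≈ 2400.2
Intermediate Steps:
z = 49 (z = (-1 + 18) - (-19 - 13) = 17 - 1*(-32) = 17 + 32 = 49)
(z + 1/((3 + 5*(-2 - 1*(-5))) - 143))² = (49 + 1/((3 + 5*(-2 - 1*(-5))) - 143))² = (49 + 1/((3 + 5*(-2 + 5)) - 143))² = (49 + 1/((3 + 5*3) - 143))² = (49 + 1/((3 + 15) - 143))² = (49 + 1/(18 - 143))² = (49 + 1/(-125))² = (49 - 1/125)² = (6124/125)² = 37503376/15625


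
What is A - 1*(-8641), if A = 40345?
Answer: 48986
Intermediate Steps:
A - 1*(-8641) = 40345 - 1*(-8641) = 40345 + 8641 = 48986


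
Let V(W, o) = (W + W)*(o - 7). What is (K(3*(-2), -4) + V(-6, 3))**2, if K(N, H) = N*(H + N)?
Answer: 11664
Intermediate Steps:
V(W, o) = 2*W*(-7 + o) (V(W, o) = (2*W)*(-7 + o) = 2*W*(-7 + o))
(K(3*(-2), -4) + V(-6, 3))**2 = ((3*(-2))*(-4 + 3*(-2)) + 2*(-6)*(-7 + 3))**2 = (-6*(-4 - 6) + 2*(-6)*(-4))**2 = (-6*(-10) + 48)**2 = (60 + 48)**2 = 108**2 = 11664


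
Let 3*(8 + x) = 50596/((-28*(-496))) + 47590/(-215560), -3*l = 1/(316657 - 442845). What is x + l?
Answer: -1735174209167/252970093104 ≈ -6.8592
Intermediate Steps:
l = 1/378564 (l = -1/(3*(316657 - 442845)) = -⅓/(-126188) = -⅓*(-1/126188) = 1/378564 ≈ 2.6416e-6)
x = -18334283/2672944 (x = -8 + (50596/((-28*(-496))) + 47590/(-215560))/3 = -8 + (50596/13888 + 47590*(-1/215560))/3 = -8 + (50596*(1/13888) - 4759/21556)/3 = -8 + (1807/496 - 4759/21556)/3 = -8 + (⅓)*(9147807/2672944) = -8 + 3049269/2672944 = -18334283/2672944 ≈ -6.8592)
x + l = -18334283/2672944 + 1/378564 = -1735174209167/252970093104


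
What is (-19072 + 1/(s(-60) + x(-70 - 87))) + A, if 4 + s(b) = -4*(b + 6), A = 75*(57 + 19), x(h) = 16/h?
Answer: -444859539/33268 ≈ -13372.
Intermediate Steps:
A = 5700 (A = 75*76 = 5700)
s(b) = -28 - 4*b (s(b) = -4 - 4*(b + 6) = -4 - 4*(6 + b) = -4 + (-24 - 4*b) = -28 - 4*b)
(-19072 + 1/(s(-60) + x(-70 - 87))) + A = (-19072 + 1/((-28 - 4*(-60)) + 16/(-70 - 87))) + 5700 = (-19072 + 1/((-28 + 240) + 16/(-157))) + 5700 = (-19072 + 1/(212 + 16*(-1/157))) + 5700 = (-19072 + 1/(212 - 16/157)) + 5700 = (-19072 + 1/(33268/157)) + 5700 = (-19072 + 157/33268) + 5700 = -634487139/33268 + 5700 = -444859539/33268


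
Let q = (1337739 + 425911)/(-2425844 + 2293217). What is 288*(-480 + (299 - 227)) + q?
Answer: -15585966658/132627 ≈ -1.1752e+5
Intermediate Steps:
q = -1763650/132627 (q = 1763650/(-132627) = 1763650*(-1/132627) = -1763650/132627 ≈ -13.298)
288*(-480 + (299 - 227)) + q = 288*(-480 + (299 - 227)) - 1763650/132627 = 288*(-480 + 72) - 1763650/132627 = 288*(-408) - 1763650/132627 = -117504 - 1763650/132627 = -15585966658/132627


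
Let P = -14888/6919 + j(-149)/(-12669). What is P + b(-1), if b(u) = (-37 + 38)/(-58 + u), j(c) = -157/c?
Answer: -1671248844488/770591025501 ≈ -2.1688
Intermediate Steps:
P = -28104881011/13060864839 (P = -14888/6919 - 157/(-149)/(-12669) = -14888*1/6919 - 157*(-1/149)*(-1/12669) = -14888/6919 + (157/149)*(-1/12669) = -14888/6919 - 157/1887681 = -28104881011/13060864839 ≈ -2.1518)
b(u) = 1/(-58 + u)
P + b(-1) = -28104881011/13060864839 + 1/(-58 - 1) = -28104881011/13060864839 + 1/(-59) = -28104881011/13060864839 - 1/59 = -1671248844488/770591025501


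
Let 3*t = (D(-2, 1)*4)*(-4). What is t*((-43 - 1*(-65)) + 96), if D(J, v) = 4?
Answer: -7552/3 ≈ -2517.3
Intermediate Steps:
t = -64/3 (t = ((4*4)*(-4))/3 = (16*(-4))/3 = (⅓)*(-64) = -64/3 ≈ -21.333)
t*((-43 - 1*(-65)) + 96) = -64*((-43 - 1*(-65)) + 96)/3 = -64*((-43 + 65) + 96)/3 = -64*(22 + 96)/3 = -64/3*118 = -7552/3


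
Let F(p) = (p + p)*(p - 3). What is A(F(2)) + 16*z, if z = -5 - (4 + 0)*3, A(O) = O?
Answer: -276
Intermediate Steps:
F(p) = 2*p*(-3 + p) (F(p) = (2*p)*(-3 + p) = 2*p*(-3 + p))
z = -17 (z = -5 - 4*3 = -5 - 1*12 = -5 - 12 = -17)
A(F(2)) + 16*z = 2*2*(-3 + 2) + 16*(-17) = 2*2*(-1) - 272 = -4 - 272 = -276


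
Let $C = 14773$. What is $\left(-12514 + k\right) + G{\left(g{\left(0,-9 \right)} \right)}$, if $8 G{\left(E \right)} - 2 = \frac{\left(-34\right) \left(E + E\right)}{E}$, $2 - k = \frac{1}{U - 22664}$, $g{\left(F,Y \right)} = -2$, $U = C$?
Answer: $- \frac{395189167}{31564} \approx -12520.0$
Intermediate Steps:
$U = 14773$
$k = \frac{15783}{7891}$ ($k = 2 - \frac{1}{14773 - 22664} = 2 - \frac{1}{-7891} = 2 - - \frac{1}{7891} = 2 + \frac{1}{7891} = \frac{15783}{7891} \approx 2.0001$)
$G{\left(E \right)} = - \frac{33}{4}$ ($G{\left(E \right)} = \frac{1}{4} + \frac{- 34 \left(E + E\right) \frac{1}{E}}{8} = \frac{1}{4} + \frac{- 34 \cdot 2 E \frac{1}{E}}{8} = \frac{1}{4} + \frac{- 68 E \frac{1}{E}}{8} = \frac{1}{4} + \frac{1}{8} \left(-68\right) = \frac{1}{4} - \frac{17}{2} = - \frac{33}{4}$)
$\left(-12514 + k\right) + G{\left(g{\left(0,-9 \right)} \right)} = \left(-12514 + \frac{15783}{7891}\right) - \frac{33}{4} = - \frac{98732191}{7891} - \frac{33}{4} = - \frac{395189167}{31564}$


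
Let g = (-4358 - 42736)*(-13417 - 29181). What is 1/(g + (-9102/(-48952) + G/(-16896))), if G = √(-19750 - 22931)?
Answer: 7147632947907222255108096/14338939449753353770614384930676195 + 210874250752*I*√42681/14338939449753353770614384930676195 ≈ 4.9848e-10 + 3.0383e-21*I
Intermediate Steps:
G = I*√42681 (G = √(-42681) = I*√42681 ≈ 206.59*I)
g = 2006110212 (g = -47094*(-42598) = 2006110212)
1/(g + (-9102/(-48952) + G/(-16896))) = 1/(2006110212 + (-9102/(-48952) + (I*√42681)/(-16896))) = 1/(2006110212 + (-9102*(-1/48952) + (I*√42681)*(-1/16896))) = 1/(2006110212 + (4551/24476 - I*√42681/16896)) = 1/(49101553553463/24476 - I*√42681/16896)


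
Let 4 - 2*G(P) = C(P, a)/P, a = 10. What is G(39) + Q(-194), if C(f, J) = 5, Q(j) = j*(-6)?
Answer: 90943/78 ≈ 1165.9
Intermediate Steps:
Q(j) = -6*j
G(P) = 2 - 5/(2*P)
G(39) + Q(-194) = (2 - 5/2/39) - 6*(-194) = (2 - 5/2*1/39) + 1164 = (2 - 5/78) + 1164 = 151/78 + 1164 = 90943/78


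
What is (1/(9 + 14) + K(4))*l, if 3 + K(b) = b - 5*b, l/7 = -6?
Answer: 18312/23 ≈ 796.17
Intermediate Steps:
l = -42 (l = 7*(-6) = -42)
K(b) = -3 - 4*b (K(b) = -3 + (b - 5*b) = -3 - 4*b)
(1/(9 + 14) + K(4))*l = (1/(9 + 14) + (-3 - 4*4))*(-42) = (1/23 + (-3 - 16))*(-42) = (1/23 - 19)*(-42) = -436/23*(-42) = 18312/23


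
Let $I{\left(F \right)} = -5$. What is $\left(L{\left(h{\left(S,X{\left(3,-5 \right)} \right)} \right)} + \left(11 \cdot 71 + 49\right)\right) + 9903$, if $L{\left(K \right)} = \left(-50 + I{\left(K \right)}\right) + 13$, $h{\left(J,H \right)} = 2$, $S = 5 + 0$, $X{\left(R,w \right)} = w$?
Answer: $10691$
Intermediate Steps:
$S = 5$
$L{\left(K \right)} = -42$ ($L{\left(K \right)} = \left(-50 - 5\right) + 13 = -55 + 13 = -42$)
$\left(L{\left(h{\left(S,X{\left(3,-5 \right)} \right)} \right)} + \left(11 \cdot 71 + 49\right)\right) + 9903 = \left(-42 + \left(11 \cdot 71 + 49\right)\right) + 9903 = \left(-42 + \left(781 + 49\right)\right) + 9903 = \left(-42 + 830\right) + 9903 = 788 + 9903 = 10691$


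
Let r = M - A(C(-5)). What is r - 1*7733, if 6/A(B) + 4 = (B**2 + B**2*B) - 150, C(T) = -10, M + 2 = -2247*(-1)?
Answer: -2892173/527 ≈ -5488.0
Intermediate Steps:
M = 2245 (M = -2 - 2247*(-1) = -2 + 2247 = 2245)
A(B) = 6/(-154 + B**2 + B**3) (A(B) = 6/(-4 + ((B**2 + B**2*B) - 150)) = 6/(-4 + ((B**2 + B**3) - 150)) = 6/(-4 + (-150 + B**2 + B**3)) = 6/(-154 + B**2 + B**3))
r = 1183118/527 (r = 2245 - 6/(-154 + (-10)**2 + (-10)**3) = 2245 - 6/(-154 + 100 - 1000) = 2245 - 6/(-1054) = 2245 - 6*(-1)/1054 = 2245 - 1*(-3/527) = 2245 + 3/527 = 1183118/527 ≈ 2245.0)
r - 1*7733 = 1183118/527 - 1*7733 = 1183118/527 - 7733 = -2892173/527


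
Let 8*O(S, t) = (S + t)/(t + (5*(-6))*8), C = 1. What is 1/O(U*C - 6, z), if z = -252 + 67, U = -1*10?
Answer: 3400/201 ≈ 16.915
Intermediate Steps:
U = -10
z = -185
O(S, t) = (S + t)/(8*(-240 + t)) (O(S, t) = ((S + t)/(t + (5*(-6))*8))/8 = ((S + t)/(t - 30*8))/8 = ((S + t)/(t - 240))/8 = ((S + t)/(-240 + t))/8 = (S + t)/(8*(-240 + t)))
1/O(U*C - 6, z) = 1/(((-10*1 - 6) - 185)/(8*(-240 - 185))) = 1/((⅛)*((-10 - 6) - 185)/(-425)) = 1/((⅛)*(-1/425)*(-16 - 185)) = 1/((⅛)*(-1/425)*(-201)) = 1/(201/3400) = 3400/201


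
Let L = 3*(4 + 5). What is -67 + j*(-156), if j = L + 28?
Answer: -8647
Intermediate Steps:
L = 27 (L = 3*9 = 27)
j = 55 (j = 27 + 28 = 55)
-67 + j*(-156) = -67 + 55*(-156) = -67 - 8580 = -8647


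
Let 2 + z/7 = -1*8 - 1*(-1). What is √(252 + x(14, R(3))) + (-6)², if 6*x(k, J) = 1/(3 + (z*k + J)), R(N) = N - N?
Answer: 36 + √778821542/1758 ≈ 51.875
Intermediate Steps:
R(N) = 0
z = -63 (z = -14 + 7*(-1*8 - 1*(-1)) = -14 + 7*(-8 + 1) = -14 + 7*(-7) = -14 - 49 = -63)
x(k, J) = 1/(6*(3 + J - 63*k)) (x(k, J) = 1/(6*(3 + (-63*k + J))) = 1/(6*(3 + (J - 63*k))) = 1/(6*(3 + J - 63*k)))
√(252 + x(14, R(3))) + (-6)² = √(252 + 1/(6*(3 + 0 - 63*14))) + (-6)² = √(252 + 1/(6*(3 + 0 - 882))) + 36 = √(252 + (⅙)/(-879)) + 36 = √(252 + (⅙)*(-1/879)) + 36 = √(252 - 1/5274) + 36 = √(1329047/5274) + 36 = √778821542/1758 + 36 = 36 + √778821542/1758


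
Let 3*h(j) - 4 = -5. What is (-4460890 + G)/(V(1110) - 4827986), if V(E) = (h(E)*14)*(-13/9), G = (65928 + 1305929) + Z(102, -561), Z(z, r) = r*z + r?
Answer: 5310252/8147215 ≈ 0.65179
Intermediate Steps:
Z(z, r) = r + r*z
h(j) = -⅓ (h(j) = 4/3 + (⅓)*(-5) = 4/3 - 5/3 = -⅓)
G = 1314074 (G = (65928 + 1305929) - 561*(1 + 102) = 1371857 - 561*103 = 1371857 - 57783 = 1314074)
V(E) = 182/27 (V(E) = (-⅓*14)*(-13/9) = -(-182)/(3*9) = -14/3*(-13/9) = 182/27)
(-4460890 + G)/(V(1110) - 4827986) = (-4460890 + 1314074)/(182/27 - 4827986) = -3146816/(-130355440/27) = -3146816*(-27/130355440) = 5310252/8147215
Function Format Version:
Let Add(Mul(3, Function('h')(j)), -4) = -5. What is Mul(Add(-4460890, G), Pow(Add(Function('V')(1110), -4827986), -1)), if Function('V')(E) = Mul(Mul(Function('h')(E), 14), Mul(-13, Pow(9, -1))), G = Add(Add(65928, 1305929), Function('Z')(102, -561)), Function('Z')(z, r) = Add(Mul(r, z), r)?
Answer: Rational(5310252, 8147215) ≈ 0.65179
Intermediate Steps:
Function('Z')(z, r) = Add(r, Mul(r, z))
Function('h')(j) = Rational(-1, 3) (Function('h')(j) = Add(Rational(4, 3), Mul(Rational(1, 3), -5)) = Add(Rational(4, 3), Rational(-5, 3)) = Rational(-1, 3))
G = 1314074 (G = Add(Add(65928, 1305929), Mul(-561, Add(1, 102))) = Add(1371857, Mul(-561, 103)) = Add(1371857, -57783) = 1314074)
Function('V')(E) = Rational(182, 27) (Function('V')(E) = Mul(Mul(Rational(-1, 3), 14), Mul(-13, Pow(9, -1))) = Mul(Rational(-14, 3), Mul(-13, Rational(1, 9))) = Mul(Rational(-14, 3), Rational(-13, 9)) = Rational(182, 27))
Mul(Add(-4460890, G), Pow(Add(Function('V')(1110), -4827986), -1)) = Mul(Add(-4460890, 1314074), Pow(Add(Rational(182, 27), -4827986), -1)) = Mul(-3146816, Pow(Rational(-130355440, 27), -1)) = Mul(-3146816, Rational(-27, 130355440)) = Rational(5310252, 8147215)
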